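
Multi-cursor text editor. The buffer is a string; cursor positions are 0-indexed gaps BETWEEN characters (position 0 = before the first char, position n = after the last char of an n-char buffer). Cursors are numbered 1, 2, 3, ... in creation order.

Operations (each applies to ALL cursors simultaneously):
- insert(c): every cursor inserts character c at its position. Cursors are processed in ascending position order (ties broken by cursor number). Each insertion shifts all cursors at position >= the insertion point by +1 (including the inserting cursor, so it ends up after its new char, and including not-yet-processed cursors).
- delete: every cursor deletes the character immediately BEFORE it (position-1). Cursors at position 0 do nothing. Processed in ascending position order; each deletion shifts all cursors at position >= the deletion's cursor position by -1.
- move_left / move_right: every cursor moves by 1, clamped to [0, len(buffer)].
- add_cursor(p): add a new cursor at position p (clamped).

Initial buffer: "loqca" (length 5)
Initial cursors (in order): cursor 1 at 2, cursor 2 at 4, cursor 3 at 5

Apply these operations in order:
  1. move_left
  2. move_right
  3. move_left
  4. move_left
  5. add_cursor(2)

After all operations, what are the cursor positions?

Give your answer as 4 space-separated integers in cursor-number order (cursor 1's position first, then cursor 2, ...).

Answer: 0 2 3 2

Derivation:
After op 1 (move_left): buffer="loqca" (len 5), cursors c1@1 c2@3 c3@4, authorship .....
After op 2 (move_right): buffer="loqca" (len 5), cursors c1@2 c2@4 c3@5, authorship .....
After op 3 (move_left): buffer="loqca" (len 5), cursors c1@1 c2@3 c3@4, authorship .....
After op 4 (move_left): buffer="loqca" (len 5), cursors c1@0 c2@2 c3@3, authorship .....
After op 5 (add_cursor(2)): buffer="loqca" (len 5), cursors c1@0 c2@2 c4@2 c3@3, authorship .....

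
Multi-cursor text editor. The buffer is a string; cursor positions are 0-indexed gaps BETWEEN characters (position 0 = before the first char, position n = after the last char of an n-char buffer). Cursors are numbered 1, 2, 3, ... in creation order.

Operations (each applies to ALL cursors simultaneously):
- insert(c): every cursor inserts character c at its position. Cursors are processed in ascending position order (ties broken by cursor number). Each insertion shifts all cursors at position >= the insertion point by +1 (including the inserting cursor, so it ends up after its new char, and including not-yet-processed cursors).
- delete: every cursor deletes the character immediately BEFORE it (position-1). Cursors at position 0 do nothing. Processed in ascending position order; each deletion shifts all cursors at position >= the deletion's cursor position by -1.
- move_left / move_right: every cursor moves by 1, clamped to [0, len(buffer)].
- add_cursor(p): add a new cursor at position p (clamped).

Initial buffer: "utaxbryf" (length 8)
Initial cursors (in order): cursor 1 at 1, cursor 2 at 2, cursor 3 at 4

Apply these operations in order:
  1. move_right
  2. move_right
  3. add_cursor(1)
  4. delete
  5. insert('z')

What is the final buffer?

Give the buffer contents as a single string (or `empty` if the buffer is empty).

After op 1 (move_right): buffer="utaxbryf" (len 8), cursors c1@2 c2@3 c3@5, authorship ........
After op 2 (move_right): buffer="utaxbryf" (len 8), cursors c1@3 c2@4 c3@6, authorship ........
After op 3 (add_cursor(1)): buffer="utaxbryf" (len 8), cursors c4@1 c1@3 c2@4 c3@6, authorship ........
After op 4 (delete): buffer="tbyf" (len 4), cursors c4@0 c1@1 c2@1 c3@2, authorship ....
After op 5 (insert('z')): buffer="ztzzbzyf" (len 8), cursors c4@1 c1@4 c2@4 c3@6, authorship 4.12.3..

Answer: ztzzbzyf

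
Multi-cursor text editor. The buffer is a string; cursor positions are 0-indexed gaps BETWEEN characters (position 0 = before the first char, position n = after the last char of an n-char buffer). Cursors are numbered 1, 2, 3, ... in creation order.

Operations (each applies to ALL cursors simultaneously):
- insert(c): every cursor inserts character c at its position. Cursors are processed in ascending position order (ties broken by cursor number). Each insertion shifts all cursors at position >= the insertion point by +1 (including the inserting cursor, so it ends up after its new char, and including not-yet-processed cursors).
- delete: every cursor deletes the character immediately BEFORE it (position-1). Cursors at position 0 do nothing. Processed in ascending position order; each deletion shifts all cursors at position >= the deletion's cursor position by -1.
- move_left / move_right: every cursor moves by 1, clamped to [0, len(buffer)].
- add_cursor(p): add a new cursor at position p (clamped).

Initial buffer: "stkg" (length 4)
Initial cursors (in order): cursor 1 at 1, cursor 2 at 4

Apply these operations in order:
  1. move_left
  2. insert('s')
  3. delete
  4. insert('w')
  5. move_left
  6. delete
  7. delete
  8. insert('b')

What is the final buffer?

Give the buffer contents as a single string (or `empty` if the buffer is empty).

After op 1 (move_left): buffer="stkg" (len 4), cursors c1@0 c2@3, authorship ....
After op 2 (insert('s')): buffer="sstksg" (len 6), cursors c1@1 c2@5, authorship 1...2.
After op 3 (delete): buffer="stkg" (len 4), cursors c1@0 c2@3, authorship ....
After op 4 (insert('w')): buffer="wstkwg" (len 6), cursors c1@1 c2@5, authorship 1...2.
After op 5 (move_left): buffer="wstkwg" (len 6), cursors c1@0 c2@4, authorship 1...2.
After op 6 (delete): buffer="wstwg" (len 5), cursors c1@0 c2@3, authorship 1..2.
After op 7 (delete): buffer="wswg" (len 4), cursors c1@0 c2@2, authorship 1.2.
After op 8 (insert('b')): buffer="bwsbwg" (len 6), cursors c1@1 c2@4, authorship 11.22.

Answer: bwsbwg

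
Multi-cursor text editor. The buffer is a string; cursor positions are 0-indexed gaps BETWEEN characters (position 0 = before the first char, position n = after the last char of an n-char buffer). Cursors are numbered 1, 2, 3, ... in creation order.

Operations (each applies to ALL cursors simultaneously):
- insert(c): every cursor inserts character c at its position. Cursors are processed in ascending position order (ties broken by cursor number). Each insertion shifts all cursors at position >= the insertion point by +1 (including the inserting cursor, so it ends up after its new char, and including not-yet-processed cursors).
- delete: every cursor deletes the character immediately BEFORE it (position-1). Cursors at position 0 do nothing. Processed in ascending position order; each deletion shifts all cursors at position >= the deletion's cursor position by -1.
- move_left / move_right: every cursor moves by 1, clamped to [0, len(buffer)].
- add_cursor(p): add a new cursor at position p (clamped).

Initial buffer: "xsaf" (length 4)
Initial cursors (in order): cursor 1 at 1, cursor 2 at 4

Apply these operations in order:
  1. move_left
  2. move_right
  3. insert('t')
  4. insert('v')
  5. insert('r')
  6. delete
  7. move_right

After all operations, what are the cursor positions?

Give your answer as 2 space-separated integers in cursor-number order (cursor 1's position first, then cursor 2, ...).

After op 1 (move_left): buffer="xsaf" (len 4), cursors c1@0 c2@3, authorship ....
After op 2 (move_right): buffer="xsaf" (len 4), cursors c1@1 c2@4, authorship ....
After op 3 (insert('t')): buffer="xtsaft" (len 6), cursors c1@2 c2@6, authorship .1...2
After op 4 (insert('v')): buffer="xtvsaftv" (len 8), cursors c1@3 c2@8, authorship .11...22
After op 5 (insert('r')): buffer="xtvrsaftvr" (len 10), cursors c1@4 c2@10, authorship .111...222
After op 6 (delete): buffer="xtvsaftv" (len 8), cursors c1@3 c2@8, authorship .11...22
After op 7 (move_right): buffer="xtvsaftv" (len 8), cursors c1@4 c2@8, authorship .11...22

Answer: 4 8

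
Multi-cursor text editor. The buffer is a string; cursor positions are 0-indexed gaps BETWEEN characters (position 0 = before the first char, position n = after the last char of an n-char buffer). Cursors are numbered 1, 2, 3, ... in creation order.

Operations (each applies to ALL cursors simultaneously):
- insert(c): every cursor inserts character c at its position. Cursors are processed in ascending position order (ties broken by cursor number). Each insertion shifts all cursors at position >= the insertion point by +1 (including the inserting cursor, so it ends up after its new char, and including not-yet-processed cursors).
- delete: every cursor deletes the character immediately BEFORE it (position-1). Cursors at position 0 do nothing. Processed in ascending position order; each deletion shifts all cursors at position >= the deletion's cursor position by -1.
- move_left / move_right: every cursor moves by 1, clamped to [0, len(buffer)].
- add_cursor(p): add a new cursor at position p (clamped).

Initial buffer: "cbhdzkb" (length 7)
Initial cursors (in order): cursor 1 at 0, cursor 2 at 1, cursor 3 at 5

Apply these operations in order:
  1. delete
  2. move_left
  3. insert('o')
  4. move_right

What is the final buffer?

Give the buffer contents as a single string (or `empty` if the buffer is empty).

Answer: oobhodkb

Derivation:
After op 1 (delete): buffer="bhdkb" (len 5), cursors c1@0 c2@0 c3@3, authorship .....
After op 2 (move_left): buffer="bhdkb" (len 5), cursors c1@0 c2@0 c3@2, authorship .....
After op 3 (insert('o')): buffer="oobhodkb" (len 8), cursors c1@2 c2@2 c3@5, authorship 12..3...
After op 4 (move_right): buffer="oobhodkb" (len 8), cursors c1@3 c2@3 c3@6, authorship 12..3...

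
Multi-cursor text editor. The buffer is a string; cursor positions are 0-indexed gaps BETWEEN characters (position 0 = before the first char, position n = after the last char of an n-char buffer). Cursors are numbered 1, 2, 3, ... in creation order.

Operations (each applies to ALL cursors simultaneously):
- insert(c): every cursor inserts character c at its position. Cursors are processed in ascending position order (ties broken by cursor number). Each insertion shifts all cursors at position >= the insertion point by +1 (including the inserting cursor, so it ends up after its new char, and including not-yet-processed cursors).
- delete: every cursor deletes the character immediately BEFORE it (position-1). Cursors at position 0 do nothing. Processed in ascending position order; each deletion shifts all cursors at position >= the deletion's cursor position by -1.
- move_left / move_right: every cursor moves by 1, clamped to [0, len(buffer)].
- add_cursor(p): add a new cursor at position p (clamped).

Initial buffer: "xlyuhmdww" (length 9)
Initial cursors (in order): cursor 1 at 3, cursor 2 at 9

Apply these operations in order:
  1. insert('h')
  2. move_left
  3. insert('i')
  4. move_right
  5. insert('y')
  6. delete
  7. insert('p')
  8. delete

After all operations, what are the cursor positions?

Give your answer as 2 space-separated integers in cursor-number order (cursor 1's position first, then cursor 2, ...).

Answer: 5 13

Derivation:
After op 1 (insert('h')): buffer="xlyhuhmdwwh" (len 11), cursors c1@4 c2@11, authorship ...1......2
After op 2 (move_left): buffer="xlyhuhmdwwh" (len 11), cursors c1@3 c2@10, authorship ...1......2
After op 3 (insert('i')): buffer="xlyihuhmdwwih" (len 13), cursors c1@4 c2@12, authorship ...11......22
After op 4 (move_right): buffer="xlyihuhmdwwih" (len 13), cursors c1@5 c2@13, authorship ...11......22
After op 5 (insert('y')): buffer="xlyihyuhmdwwihy" (len 15), cursors c1@6 c2@15, authorship ...111......222
After op 6 (delete): buffer="xlyihuhmdwwih" (len 13), cursors c1@5 c2@13, authorship ...11......22
After op 7 (insert('p')): buffer="xlyihpuhmdwwihp" (len 15), cursors c1@6 c2@15, authorship ...111......222
After op 8 (delete): buffer="xlyihuhmdwwih" (len 13), cursors c1@5 c2@13, authorship ...11......22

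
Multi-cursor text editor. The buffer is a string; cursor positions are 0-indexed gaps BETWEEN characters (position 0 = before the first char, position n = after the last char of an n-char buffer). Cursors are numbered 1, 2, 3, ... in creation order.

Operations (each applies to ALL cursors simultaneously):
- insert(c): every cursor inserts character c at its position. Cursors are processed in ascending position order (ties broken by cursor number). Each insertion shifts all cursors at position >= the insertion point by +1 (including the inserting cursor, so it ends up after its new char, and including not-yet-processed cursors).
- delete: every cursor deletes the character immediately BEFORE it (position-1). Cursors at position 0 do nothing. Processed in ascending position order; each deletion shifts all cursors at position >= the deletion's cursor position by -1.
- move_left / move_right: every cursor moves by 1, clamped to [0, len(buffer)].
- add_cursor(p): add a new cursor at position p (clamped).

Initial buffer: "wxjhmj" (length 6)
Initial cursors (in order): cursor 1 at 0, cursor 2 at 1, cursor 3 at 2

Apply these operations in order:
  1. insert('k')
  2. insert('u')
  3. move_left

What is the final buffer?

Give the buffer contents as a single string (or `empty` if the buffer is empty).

After op 1 (insert('k')): buffer="kwkxkjhmj" (len 9), cursors c1@1 c2@3 c3@5, authorship 1.2.3....
After op 2 (insert('u')): buffer="kuwkuxkujhmj" (len 12), cursors c1@2 c2@5 c3@8, authorship 11.22.33....
After op 3 (move_left): buffer="kuwkuxkujhmj" (len 12), cursors c1@1 c2@4 c3@7, authorship 11.22.33....

Answer: kuwkuxkujhmj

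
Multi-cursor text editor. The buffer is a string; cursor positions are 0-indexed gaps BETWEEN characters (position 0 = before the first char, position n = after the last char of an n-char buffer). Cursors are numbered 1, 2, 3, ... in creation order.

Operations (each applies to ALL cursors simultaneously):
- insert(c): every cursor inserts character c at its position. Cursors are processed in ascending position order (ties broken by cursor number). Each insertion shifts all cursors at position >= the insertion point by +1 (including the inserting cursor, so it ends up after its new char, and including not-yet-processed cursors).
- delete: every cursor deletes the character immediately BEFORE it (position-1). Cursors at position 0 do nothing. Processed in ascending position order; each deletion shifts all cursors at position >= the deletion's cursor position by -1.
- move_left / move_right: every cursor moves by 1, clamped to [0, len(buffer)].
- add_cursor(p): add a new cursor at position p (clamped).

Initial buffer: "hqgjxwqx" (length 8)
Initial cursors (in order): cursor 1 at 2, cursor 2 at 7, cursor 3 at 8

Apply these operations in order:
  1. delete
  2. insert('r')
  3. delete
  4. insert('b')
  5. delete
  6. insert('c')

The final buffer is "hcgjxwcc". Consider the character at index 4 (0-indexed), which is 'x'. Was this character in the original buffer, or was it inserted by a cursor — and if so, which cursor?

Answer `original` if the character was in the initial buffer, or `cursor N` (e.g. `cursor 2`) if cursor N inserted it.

After op 1 (delete): buffer="hgjxw" (len 5), cursors c1@1 c2@5 c3@5, authorship .....
After op 2 (insert('r')): buffer="hrgjxwrr" (len 8), cursors c1@2 c2@8 c3@8, authorship .1....23
After op 3 (delete): buffer="hgjxw" (len 5), cursors c1@1 c2@5 c3@5, authorship .....
After op 4 (insert('b')): buffer="hbgjxwbb" (len 8), cursors c1@2 c2@8 c3@8, authorship .1....23
After op 5 (delete): buffer="hgjxw" (len 5), cursors c1@1 c2@5 c3@5, authorship .....
After op 6 (insert('c')): buffer="hcgjxwcc" (len 8), cursors c1@2 c2@8 c3@8, authorship .1....23
Authorship (.=original, N=cursor N): . 1 . . . . 2 3
Index 4: author = original

Answer: original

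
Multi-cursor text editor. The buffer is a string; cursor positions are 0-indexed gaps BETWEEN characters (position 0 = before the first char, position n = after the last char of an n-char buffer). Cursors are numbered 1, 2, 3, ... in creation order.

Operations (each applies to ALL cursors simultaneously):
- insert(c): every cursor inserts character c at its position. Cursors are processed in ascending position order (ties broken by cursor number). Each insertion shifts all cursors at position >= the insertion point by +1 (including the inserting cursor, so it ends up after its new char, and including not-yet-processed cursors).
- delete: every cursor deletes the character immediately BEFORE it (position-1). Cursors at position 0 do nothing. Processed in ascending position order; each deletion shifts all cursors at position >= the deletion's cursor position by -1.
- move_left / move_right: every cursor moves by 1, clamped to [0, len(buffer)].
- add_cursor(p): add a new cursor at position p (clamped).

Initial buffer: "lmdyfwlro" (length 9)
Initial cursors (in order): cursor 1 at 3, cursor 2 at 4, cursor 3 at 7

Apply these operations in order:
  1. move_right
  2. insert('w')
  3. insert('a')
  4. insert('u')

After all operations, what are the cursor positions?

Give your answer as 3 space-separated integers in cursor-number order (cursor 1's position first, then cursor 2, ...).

After op 1 (move_right): buffer="lmdyfwlro" (len 9), cursors c1@4 c2@5 c3@8, authorship .........
After op 2 (insert('w')): buffer="lmdywfwwlrwo" (len 12), cursors c1@5 c2@7 c3@11, authorship ....1.2...3.
After op 3 (insert('a')): buffer="lmdywafwawlrwao" (len 15), cursors c1@6 c2@9 c3@14, authorship ....11.22...33.
After op 4 (insert('u')): buffer="lmdywaufwauwlrwauo" (len 18), cursors c1@7 c2@11 c3@17, authorship ....111.222...333.

Answer: 7 11 17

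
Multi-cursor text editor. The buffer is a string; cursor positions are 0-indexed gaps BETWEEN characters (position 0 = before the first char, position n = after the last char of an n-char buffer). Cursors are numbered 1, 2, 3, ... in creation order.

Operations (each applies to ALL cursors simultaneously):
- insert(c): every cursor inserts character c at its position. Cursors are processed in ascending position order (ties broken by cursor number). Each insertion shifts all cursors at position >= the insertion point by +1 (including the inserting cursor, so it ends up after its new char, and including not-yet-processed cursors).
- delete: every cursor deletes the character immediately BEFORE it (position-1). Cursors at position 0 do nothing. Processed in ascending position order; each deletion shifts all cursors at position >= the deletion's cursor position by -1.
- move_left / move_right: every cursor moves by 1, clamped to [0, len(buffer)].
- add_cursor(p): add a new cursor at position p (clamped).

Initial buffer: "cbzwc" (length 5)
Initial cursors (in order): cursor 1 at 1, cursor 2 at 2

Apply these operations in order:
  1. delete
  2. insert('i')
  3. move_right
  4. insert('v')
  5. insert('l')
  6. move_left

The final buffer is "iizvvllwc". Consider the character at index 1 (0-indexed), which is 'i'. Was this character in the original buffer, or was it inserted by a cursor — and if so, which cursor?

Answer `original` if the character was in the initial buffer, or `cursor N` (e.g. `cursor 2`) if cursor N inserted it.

Answer: cursor 2

Derivation:
After op 1 (delete): buffer="zwc" (len 3), cursors c1@0 c2@0, authorship ...
After op 2 (insert('i')): buffer="iizwc" (len 5), cursors c1@2 c2@2, authorship 12...
After op 3 (move_right): buffer="iizwc" (len 5), cursors c1@3 c2@3, authorship 12...
After op 4 (insert('v')): buffer="iizvvwc" (len 7), cursors c1@5 c2@5, authorship 12.12..
After op 5 (insert('l')): buffer="iizvvllwc" (len 9), cursors c1@7 c2@7, authorship 12.1212..
After op 6 (move_left): buffer="iizvvllwc" (len 9), cursors c1@6 c2@6, authorship 12.1212..
Authorship (.=original, N=cursor N): 1 2 . 1 2 1 2 . .
Index 1: author = 2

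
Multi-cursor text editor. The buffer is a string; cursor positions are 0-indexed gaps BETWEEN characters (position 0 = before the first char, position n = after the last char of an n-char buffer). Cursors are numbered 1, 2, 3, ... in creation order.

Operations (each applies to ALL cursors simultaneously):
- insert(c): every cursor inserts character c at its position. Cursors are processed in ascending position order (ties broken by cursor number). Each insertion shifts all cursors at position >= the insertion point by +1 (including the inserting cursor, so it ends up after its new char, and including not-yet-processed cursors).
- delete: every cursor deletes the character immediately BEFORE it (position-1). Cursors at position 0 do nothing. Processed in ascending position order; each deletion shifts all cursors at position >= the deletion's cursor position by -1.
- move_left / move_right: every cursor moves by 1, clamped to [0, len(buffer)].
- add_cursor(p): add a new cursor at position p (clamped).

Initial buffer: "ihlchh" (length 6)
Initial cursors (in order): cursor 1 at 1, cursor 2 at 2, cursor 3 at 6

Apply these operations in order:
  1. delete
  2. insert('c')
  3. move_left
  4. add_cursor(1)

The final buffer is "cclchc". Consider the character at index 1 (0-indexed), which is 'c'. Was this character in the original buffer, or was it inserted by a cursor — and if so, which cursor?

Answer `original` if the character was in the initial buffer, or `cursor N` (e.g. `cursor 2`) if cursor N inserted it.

After op 1 (delete): buffer="lch" (len 3), cursors c1@0 c2@0 c3@3, authorship ...
After op 2 (insert('c')): buffer="cclchc" (len 6), cursors c1@2 c2@2 c3@6, authorship 12...3
After op 3 (move_left): buffer="cclchc" (len 6), cursors c1@1 c2@1 c3@5, authorship 12...3
After op 4 (add_cursor(1)): buffer="cclchc" (len 6), cursors c1@1 c2@1 c4@1 c3@5, authorship 12...3
Authorship (.=original, N=cursor N): 1 2 . . . 3
Index 1: author = 2

Answer: cursor 2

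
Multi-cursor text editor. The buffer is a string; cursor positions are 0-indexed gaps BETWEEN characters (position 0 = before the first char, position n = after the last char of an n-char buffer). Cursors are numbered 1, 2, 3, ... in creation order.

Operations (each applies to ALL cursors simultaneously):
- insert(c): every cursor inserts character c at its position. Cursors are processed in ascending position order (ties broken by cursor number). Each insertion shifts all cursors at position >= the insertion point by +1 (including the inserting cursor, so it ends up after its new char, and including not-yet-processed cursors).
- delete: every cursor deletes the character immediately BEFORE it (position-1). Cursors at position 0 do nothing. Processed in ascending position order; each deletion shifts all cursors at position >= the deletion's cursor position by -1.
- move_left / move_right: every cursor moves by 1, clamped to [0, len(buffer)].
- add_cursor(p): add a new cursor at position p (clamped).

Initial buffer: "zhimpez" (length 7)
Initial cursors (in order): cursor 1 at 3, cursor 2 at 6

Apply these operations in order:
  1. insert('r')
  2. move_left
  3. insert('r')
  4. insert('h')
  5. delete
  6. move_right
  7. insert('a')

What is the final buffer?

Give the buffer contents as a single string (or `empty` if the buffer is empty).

Answer: zhirramperraz

Derivation:
After op 1 (insert('r')): buffer="zhirmperz" (len 9), cursors c1@4 c2@8, authorship ...1...2.
After op 2 (move_left): buffer="zhirmperz" (len 9), cursors c1@3 c2@7, authorship ...1...2.
After op 3 (insert('r')): buffer="zhirrmperrz" (len 11), cursors c1@4 c2@9, authorship ...11...22.
After op 4 (insert('h')): buffer="zhirhrmperhrz" (len 13), cursors c1@5 c2@11, authorship ...111...222.
After op 5 (delete): buffer="zhirrmperrz" (len 11), cursors c1@4 c2@9, authorship ...11...22.
After op 6 (move_right): buffer="zhirrmperrz" (len 11), cursors c1@5 c2@10, authorship ...11...22.
After op 7 (insert('a')): buffer="zhirramperraz" (len 13), cursors c1@6 c2@12, authorship ...111...222.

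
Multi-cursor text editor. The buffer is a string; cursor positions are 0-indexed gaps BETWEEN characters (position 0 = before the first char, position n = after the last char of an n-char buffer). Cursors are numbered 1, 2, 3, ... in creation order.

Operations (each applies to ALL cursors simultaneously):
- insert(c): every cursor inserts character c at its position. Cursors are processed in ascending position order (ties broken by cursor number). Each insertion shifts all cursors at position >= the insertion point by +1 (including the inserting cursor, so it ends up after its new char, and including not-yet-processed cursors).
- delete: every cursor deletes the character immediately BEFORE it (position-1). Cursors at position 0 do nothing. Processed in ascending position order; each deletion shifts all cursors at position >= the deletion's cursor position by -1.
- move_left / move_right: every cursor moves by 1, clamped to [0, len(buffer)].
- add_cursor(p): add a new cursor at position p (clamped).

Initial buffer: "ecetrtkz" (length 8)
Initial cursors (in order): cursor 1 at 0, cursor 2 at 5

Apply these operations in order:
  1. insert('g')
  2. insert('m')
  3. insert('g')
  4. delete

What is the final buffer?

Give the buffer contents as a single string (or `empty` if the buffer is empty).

Answer: gmecetrgmtkz

Derivation:
After op 1 (insert('g')): buffer="gecetrgtkz" (len 10), cursors c1@1 c2@7, authorship 1.....2...
After op 2 (insert('m')): buffer="gmecetrgmtkz" (len 12), cursors c1@2 c2@9, authorship 11.....22...
After op 3 (insert('g')): buffer="gmgecetrgmgtkz" (len 14), cursors c1@3 c2@11, authorship 111.....222...
After op 4 (delete): buffer="gmecetrgmtkz" (len 12), cursors c1@2 c2@9, authorship 11.....22...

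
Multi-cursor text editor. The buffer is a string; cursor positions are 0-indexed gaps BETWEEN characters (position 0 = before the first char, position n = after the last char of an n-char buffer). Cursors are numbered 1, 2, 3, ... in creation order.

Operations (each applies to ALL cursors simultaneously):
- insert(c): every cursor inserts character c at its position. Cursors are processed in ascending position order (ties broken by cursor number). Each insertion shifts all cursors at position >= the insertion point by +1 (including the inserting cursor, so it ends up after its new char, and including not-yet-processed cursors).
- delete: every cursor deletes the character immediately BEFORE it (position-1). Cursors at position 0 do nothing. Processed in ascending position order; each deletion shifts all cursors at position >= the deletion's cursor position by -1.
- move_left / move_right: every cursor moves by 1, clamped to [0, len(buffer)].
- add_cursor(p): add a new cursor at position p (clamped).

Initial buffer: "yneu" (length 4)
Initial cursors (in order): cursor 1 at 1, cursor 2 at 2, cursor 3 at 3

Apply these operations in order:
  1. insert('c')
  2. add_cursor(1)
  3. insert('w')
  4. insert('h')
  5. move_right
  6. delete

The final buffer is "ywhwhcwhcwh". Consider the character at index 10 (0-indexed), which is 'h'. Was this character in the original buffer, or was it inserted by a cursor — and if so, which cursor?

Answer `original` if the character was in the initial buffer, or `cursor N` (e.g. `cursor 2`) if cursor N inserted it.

Answer: cursor 3

Derivation:
After op 1 (insert('c')): buffer="ycncecu" (len 7), cursors c1@2 c2@4 c3@6, authorship .1.2.3.
After op 2 (add_cursor(1)): buffer="ycncecu" (len 7), cursors c4@1 c1@2 c2@4 c3@6, authorship .1.2.3.
After op 3 (insert('w')): buffer="ywcwncwecwu" (len 11), cursors c4@2 c1@4 c2@7 c3@10, authorship .411.22.33.
After op 4 (insert('h')): buffer="ywhcwhncwhecwhu" (len 15), cursors c4@3 c1@6 c2@10 c3@14, authorship .44111.222.333.
After op 5 (move_right): buffer="ywhcwhncwhecwhu" (len 15), cursors c4@4 c1@7 c2@11 c3@15, authorship .44111.222.333.
After op 6 (delete): buffer="ywhwhcwhcwh" (len 11), cursors c4@3 c1@5 c2@8 c3@11, authorship .4411222333
Authorship (.=original, N=cursor N): . 4 4 1 1 2 2 2 3 3 3
Index 10: author = 3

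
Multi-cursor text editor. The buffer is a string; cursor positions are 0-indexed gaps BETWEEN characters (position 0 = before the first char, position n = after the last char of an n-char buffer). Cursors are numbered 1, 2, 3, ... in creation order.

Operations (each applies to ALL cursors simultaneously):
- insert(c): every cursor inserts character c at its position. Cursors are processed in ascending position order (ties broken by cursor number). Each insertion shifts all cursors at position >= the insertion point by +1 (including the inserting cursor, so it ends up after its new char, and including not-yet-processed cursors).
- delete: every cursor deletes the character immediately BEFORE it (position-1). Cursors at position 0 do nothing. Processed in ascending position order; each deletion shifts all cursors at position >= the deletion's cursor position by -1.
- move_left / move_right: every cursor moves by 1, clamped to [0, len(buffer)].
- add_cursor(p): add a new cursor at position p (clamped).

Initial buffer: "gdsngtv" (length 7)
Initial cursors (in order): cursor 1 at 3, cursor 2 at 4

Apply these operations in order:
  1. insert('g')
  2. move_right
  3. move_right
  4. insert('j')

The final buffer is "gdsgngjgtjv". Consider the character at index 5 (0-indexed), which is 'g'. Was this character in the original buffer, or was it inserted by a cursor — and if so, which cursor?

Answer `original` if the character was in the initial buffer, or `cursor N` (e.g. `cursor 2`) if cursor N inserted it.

After op 1 (insert('g')): buffer="gdsgnggtv" (len 9), cursors c1@4 c2@6, authorship ...1.2...
After op 2 (move_right): buffer="gdsgnggtv" (len 9), cursors c1@5 c2@7, authorship ...1.2...
After op 3 (move_right): buffer="gdsgnggtv" (len 9), cursors c1@6 c2@8, authorship ...1.2...
After op 4 (insert('j')): buffer="gdsgngjgtjv" (len 11), cursors c1@7 c2@10, authorship ...1.21..2.
Authorship (.=original, N=cursor N): . . . 1 . 2 1 . . 2 .
Index 5: author = 2

Answer: cursor 2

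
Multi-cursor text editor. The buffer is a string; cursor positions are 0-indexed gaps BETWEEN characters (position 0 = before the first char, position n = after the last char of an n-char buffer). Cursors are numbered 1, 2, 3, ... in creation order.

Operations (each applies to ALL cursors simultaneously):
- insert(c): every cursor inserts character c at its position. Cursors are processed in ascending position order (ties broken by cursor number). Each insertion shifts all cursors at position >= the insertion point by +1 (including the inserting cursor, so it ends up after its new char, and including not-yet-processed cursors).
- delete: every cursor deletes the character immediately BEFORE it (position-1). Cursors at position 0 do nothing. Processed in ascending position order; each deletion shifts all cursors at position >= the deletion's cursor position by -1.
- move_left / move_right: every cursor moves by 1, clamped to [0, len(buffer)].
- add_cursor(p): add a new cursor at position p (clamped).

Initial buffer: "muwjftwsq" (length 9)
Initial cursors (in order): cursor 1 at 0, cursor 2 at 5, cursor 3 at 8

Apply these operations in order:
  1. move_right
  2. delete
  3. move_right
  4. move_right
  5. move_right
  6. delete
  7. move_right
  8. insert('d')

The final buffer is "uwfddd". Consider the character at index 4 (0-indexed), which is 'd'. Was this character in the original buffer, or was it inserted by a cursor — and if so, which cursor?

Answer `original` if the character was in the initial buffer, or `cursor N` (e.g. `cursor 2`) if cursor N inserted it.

After op 1 (move_right): buffer="muwjftwsq" (len 9), cursors c1@1 c2@6 c3@9, authorship .........
After op 2 (delete): buffer="uwjfws" (len 6), cursors c1@0 c2@4 c3@6, authorship ......
After op 3 (move_right): buffer="uwjfws" (len 6), cursors c1@1 c2@5 c3@6, authorship ......
After op 4 (move_right): buffer="uwjfws" (len 6), cursors c1@2 c2@6 c3@6, authorship ......
After op 5 (move_right): buffer="uwjfws" (len 6), cursors c1@3 c2@6 c3@6, authorship ......
After op 6 (delete): buffer="uwf" (len 3), cursors c1@2 c2@3 c3@3, authorship ...
After op 7 (move_right): buffer="uwf" (len 3), cursors c1@3 c2@3 c3@3, authorship ...
After op 8 (insert('d')): buffer="uwfddd" (len 6), cursors c1@6 c2@6 c3@6, authorship ...123
Authorship (.=original, N=cursor N): . . . 1 2 3
Index 4: author = 2

Answer: cursor 2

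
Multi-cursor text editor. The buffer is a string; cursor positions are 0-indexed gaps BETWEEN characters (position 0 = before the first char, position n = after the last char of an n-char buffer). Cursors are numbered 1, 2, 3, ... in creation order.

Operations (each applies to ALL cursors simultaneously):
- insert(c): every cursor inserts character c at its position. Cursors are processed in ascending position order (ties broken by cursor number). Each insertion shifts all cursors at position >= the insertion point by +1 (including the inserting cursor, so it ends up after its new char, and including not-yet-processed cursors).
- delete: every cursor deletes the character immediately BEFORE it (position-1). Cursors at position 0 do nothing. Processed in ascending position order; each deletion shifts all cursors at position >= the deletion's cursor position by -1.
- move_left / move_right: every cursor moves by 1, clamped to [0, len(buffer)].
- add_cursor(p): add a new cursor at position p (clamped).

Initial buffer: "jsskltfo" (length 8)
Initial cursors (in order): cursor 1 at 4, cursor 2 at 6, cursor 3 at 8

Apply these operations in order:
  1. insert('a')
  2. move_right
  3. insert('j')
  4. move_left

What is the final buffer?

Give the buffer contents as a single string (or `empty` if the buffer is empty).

After op 1 (insert('a')): buffer="jsskaltafoa" (len 11), cursors c1@5 c2@8 c3@11, authorship ....1..2..3
After op 2 (move_right): buffer="jsskaltafoa" (len 11), cursors c1@6 c2@9 c3@11, authorship ....1..2..3
After op 3 (insert('j')): buffer="jsskaljtafjoaj" (len 14), cursors c1@7 c2@11 c3@14, authorship ....1.1.2.2.33
After op 4 (move_left): buffer="jsskaljtafjoaj" (len 14), cursors c1@6 c2@10 c3@13, authorship ....1.1.2.2.33

Answer: jsskaljtafjoaj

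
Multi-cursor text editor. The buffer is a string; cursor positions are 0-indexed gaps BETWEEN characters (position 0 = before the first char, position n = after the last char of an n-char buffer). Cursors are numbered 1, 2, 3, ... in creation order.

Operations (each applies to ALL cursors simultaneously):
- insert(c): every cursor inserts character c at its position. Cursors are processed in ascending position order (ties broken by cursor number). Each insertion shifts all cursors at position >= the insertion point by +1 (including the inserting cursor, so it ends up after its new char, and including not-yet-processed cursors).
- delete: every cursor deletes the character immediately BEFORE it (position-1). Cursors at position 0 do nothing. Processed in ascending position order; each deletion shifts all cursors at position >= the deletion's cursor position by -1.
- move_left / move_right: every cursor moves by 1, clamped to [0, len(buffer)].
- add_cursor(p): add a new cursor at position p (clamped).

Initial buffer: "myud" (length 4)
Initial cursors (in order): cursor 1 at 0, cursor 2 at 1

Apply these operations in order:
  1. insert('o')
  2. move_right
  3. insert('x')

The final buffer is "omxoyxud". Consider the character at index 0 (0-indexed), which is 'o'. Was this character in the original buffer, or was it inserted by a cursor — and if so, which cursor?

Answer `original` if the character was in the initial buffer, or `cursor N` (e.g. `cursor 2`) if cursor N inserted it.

Answer: cursor 1

Derivation:
After op 1 (insert('o')): buffer="omoyud" (len 6), cursors c1@1 c2@3, authorship 1.2...
After op 2 (move_right): buffer="omoyud" (len 6), cursors c1@2 c2@4, authorship 1.2...
After op 3 (insert('x')): buffer="omxoyxud" (len 8), cursors c1@3 c2@6, authorship 1.12.2..
Authorship (.=original, N=cursor N): 1 . 1 2 . 2 . .
Index 0: author = 1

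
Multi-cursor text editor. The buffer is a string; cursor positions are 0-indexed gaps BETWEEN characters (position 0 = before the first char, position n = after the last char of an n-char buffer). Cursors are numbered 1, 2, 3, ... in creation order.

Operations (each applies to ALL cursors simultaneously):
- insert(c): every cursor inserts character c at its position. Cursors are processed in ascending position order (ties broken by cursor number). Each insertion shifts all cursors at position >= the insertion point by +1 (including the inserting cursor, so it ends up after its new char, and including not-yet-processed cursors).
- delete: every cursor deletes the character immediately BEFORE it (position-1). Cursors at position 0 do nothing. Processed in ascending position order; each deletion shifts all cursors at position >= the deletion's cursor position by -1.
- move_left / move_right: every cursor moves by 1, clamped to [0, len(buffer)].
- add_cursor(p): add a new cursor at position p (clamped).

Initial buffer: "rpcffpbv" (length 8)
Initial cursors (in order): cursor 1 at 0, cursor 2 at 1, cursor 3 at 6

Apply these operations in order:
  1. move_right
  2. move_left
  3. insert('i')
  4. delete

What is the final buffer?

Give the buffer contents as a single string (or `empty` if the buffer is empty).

Answer: rpcffpbv

Derivation:
After op 1 (move_right): buffer="rpcffpbv" (len 8), cursors c1@1 c2@2 c3@7, authorship ........
After op 2 (move_left): buffer="rpcffpbv" (len 8), cursors c1@0 c2@1 c3@6, authorship ........
After op 3 (insert('i')): buffer="iripcffpibv" (len 11), cursors c1@1 c2@3 c3@9, authorship 1.2.....3..
After op 4 (delete): buffer="rpcffpbv" (len 8), cursors c1@0 c2@1 c3@6, authorship ........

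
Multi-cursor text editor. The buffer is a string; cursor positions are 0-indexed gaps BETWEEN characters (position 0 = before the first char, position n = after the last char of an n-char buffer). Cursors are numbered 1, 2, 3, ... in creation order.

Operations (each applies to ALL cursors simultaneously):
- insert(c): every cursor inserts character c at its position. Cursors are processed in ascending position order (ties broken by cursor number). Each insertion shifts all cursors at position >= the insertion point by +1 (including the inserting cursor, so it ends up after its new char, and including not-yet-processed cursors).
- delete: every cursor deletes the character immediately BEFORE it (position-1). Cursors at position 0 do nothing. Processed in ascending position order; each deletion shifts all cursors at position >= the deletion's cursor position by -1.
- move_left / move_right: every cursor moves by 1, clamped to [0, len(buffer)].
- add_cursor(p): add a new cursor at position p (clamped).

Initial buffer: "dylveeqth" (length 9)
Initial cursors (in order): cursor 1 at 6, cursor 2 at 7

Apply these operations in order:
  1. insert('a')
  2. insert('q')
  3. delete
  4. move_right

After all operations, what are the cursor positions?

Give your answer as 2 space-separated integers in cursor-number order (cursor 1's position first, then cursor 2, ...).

After op 1 (insert('a')): buffer="dylveeaqath" (len 11), cursors c1@7 c2@9, authorship ......1.2..
After op 2 (insert('q')): buffer="dylveeaqqaqth" (len 13), cursors c1@8 c2@11, authorship ......11.22..
After op 3 (delete): buffer="dylveeaqath" (len 11), cursors c1@7 c2@9, authorship ......1.2..
After op 4 (move_right): buffer="dylveeaqath" (len 11), cursors c1@8 c2@10, authorship ......1.2..

Answer: 8 10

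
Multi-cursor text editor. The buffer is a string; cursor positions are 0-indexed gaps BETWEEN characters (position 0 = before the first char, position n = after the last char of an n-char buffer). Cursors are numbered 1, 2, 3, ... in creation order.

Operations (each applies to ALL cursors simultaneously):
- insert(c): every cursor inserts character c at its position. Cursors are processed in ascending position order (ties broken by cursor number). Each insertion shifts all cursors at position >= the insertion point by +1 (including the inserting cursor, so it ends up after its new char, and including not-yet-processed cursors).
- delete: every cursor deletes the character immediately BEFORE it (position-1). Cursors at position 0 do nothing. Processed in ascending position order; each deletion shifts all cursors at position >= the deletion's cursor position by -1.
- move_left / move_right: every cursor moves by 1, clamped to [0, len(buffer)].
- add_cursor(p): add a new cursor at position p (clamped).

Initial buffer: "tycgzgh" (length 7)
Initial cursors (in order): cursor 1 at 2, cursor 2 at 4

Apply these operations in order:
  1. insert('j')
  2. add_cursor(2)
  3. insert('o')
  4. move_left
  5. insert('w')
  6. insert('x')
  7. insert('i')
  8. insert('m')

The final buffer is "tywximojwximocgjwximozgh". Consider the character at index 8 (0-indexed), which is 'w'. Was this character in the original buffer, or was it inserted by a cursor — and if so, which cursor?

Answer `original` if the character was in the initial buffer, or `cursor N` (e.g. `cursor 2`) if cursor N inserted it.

Answer: cursor 1

Derivation:
After op 1 (insert('j')): buffer="tyjcgjzgh" (len 9), cursors c1@3 c2@6, authorship ..1..2...
After op 2 (add_cursor(2)): buffer="tyjcgjzgh" (len 9), cursors c3@2 c1@3 c2@6, authorship ..1..2...
After op 3 (insert('o')): buffer="tyojocgjozgh" (len 12), cursors c3@3 c1@5 c2@9, authorship ..311..22...
After op 4 (move_left): buffer="tyojocgjozgh" (len 12), cursors c3@2 c1@4 c2@8, authorship ..311..22...
After op 5 (insert('w')): buffer="tywojwocgjwozgh" (len 15), cursors c3@3 c1@6 c2@11, authorship ..33111..222...
After op 6 (insert('x')): buffer="tywxojwxocgjwxozgh" (len 18), cursors c3@4 c1@8 c2@14, authorship ..3331111..2222...
After op 7 (insert('i')): buffer="tywxiojwxiocgjwxiozgh" (len 21), cursors c3@5 c1@10 c2@17, authorship ..333311111..22222...
After op 8 (insert('m')): buffer="tywximojwximocgjwximozgh" (len 24), cursors c3@6 c1@12 c2@20, authorship ..33333111111..222222...
Authorship (.=original, N=cursor N): . . 3 3 3 3 3 1 1 1 1 1 1 . . 2 2 2 2 2 2 . . .
Index 8: author = 1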